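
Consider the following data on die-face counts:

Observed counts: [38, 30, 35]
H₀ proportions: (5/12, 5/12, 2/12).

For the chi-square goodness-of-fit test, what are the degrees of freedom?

degrees of freedom = 2

df = k − 1 = 3 − 1 = 2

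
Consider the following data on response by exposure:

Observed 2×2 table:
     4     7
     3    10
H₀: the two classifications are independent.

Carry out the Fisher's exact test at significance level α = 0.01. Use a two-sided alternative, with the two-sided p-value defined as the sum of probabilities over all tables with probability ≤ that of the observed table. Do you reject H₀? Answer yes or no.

reject H₀: no

Margins: r₁=11, r₂=13, c₁=7, c₂=17, n=24
p_obs = C(11,4)·C(13,3)/C(24,7); sum pmf over tables with pmf ≤ p_obs
p-value (two-sided) = 0.65913
At α=0.01: p ≥ α → fail to reject H₀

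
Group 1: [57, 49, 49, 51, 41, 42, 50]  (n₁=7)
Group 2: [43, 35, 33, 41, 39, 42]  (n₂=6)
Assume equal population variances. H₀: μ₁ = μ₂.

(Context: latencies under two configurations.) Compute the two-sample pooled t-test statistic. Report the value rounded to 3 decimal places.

x̄₁=48.429, s₁=5.473, n₁=7
x̄₂=38.833, s₂=4.021, n₂=6
s_p² = [6·5.473² + 5·4.021²]/11 = 23.6861
SE = √(s_p²·(1/7+1/6)) = 2.7077
t = (48.429−38.833)/2.7077 = 3.5437
df = 11

test statistic = 3.544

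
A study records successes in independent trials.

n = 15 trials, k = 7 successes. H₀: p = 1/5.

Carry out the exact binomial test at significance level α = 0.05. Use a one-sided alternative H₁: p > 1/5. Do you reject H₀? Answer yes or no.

reject H₀: yes

Exact binomial: n=15, k=7, p₀=1/5=0.2000
P(X≥7) from Σ C(n,i)·p₀^i·(1−p₀)^(n−i)
p-value (one-sided, H₁ greater) = 0.01806
At α=0.05: p < α → reject H₀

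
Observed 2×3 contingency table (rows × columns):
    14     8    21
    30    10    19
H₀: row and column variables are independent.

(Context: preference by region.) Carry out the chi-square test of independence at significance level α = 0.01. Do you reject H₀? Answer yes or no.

Row totals [43, 59], col totals [44, 18, 40], n=102
χ² = (14−18.55)²/18.55 + (8−7.59)²/7.59 + (21−16.86)²/16.86 + (30−25.45)²/25.45 + (10−10.41)²/10.41 + (19−23.14)²/23.14 = 3.7222
df = 2
p-value (upper-tail) = 0.15550
At α=0.01: p ≥ α → fail to reject H₀

reject H₀: no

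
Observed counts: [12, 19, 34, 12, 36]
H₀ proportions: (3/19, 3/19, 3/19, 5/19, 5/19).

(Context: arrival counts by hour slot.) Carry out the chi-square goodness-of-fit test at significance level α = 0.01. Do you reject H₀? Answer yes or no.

reject H₀: yes

n = 113; E_i = n·p_i = [17.84, 17.84, 17.84, 29.74, 29.74]
χ² = (12−17.84)²/17.84 + (19−17.84)²/17.84 + (34−17.84)²/17.84 + (12−29.74)²/29.74 + (36−29.74)²/29.74 = 28.5192
df = 4
p-value (upper-tail) = 0.00001
At α=0.01: p < α → reject H₀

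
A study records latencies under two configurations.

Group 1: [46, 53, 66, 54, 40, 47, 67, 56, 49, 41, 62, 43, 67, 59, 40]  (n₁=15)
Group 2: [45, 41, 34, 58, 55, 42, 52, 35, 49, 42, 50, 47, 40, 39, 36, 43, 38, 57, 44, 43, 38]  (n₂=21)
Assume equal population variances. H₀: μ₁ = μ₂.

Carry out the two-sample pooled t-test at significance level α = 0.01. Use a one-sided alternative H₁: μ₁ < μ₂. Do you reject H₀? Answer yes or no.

reject H₀: no

x̄₁=52.667, s₁=9.890, n₁=15
x̄₂=44.190, s₂=7.061, n₂=21
s_p² = [14·9.890² + 20·7.061²]/34 = 69.6050
SE = √(s_p²·(1/15+1/21)) = 2.8204
t = (52.667−44.190)/2.8204 = 3.0053
df = 34
p-value (one-sided, H₁ less) = 0.99752
At α=0.01: p ≥ α → fail to reject H₀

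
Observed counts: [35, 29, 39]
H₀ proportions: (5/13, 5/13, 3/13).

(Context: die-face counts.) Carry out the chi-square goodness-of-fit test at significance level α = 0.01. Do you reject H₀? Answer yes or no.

n = 103; E_i = n·p_i = [39.62, 39.62, 23.77]
χ² = (35−39.62)²/39.62 + (29−39.62)²/39.62 + (39−23.77)²/23.77 = 13.1417
df = 2
p-value (upper-tail) = 0.00140
At α=0.01: p < α → reject H₀

reject H₀: yes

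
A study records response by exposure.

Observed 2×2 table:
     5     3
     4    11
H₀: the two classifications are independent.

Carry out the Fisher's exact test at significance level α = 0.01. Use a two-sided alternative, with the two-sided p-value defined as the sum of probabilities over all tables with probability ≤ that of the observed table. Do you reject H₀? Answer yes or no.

reject H₀: no

Margins: r₁=8, r₂=15, c₁=9, c₂=14, n=23
p_obs = C(8,5)·C(15,4)/C(23,9); sum pmf over tables with pmf ≤ p_obs
p-value (two-sided) = 0.17930
At α=0.01: p ≥ α → fail to reject H₀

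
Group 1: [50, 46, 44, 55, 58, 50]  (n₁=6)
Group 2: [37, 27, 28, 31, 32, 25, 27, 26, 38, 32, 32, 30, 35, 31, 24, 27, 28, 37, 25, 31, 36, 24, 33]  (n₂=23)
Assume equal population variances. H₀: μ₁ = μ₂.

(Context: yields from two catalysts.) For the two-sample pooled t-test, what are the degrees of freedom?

df = n₁ + n₂ − 2 = 6 + 23 − 2 = 27

degrees of freedom = 27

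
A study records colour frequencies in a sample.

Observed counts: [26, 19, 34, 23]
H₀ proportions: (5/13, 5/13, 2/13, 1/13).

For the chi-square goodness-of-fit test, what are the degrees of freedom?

degrees of freedom = 3

df = k − 1 = 4 − 1 = 3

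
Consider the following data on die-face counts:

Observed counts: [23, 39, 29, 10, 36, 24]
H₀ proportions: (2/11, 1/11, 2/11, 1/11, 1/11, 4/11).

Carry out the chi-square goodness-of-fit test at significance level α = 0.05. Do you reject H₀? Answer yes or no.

n = 161; E_i = n·p_i = [29.27, 14.64, 29.27, 14.64, 14.64, 58.55]
χ² = (23−29.27)²/29.27 + (39−14.64)²/14.64 + (29−29.27)²/29.27 + (10−14.64)²/14.64 + (36−14.64)²/14.64 + (24−58.55)²/58.55 = 94.9379
df = 5
p-value (upper-tail) = 0.00000
At α=0.05: p < α → reject H₀

reject H₀: yes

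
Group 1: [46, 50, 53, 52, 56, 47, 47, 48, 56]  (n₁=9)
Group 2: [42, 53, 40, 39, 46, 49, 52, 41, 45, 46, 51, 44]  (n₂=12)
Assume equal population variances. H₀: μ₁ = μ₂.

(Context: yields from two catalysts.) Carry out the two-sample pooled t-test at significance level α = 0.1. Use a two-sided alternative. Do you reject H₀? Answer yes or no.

x̄₁=50.556, s₁=3.877, n₁=9
x̄₂=45.667, s₂=4.755, n₂=12
s_p² = [8·3.877² + 11·4.755²]/19 = 19.4152
SE = √(s_p²·(1/9+1/12)) = 1.9430
t = (50.556−45.667)/1.9430 = 2.5162
df = 19
p-value (two-sided) = 0.02101
At α=0.1: p < α → reject H₀

reject H₀: yes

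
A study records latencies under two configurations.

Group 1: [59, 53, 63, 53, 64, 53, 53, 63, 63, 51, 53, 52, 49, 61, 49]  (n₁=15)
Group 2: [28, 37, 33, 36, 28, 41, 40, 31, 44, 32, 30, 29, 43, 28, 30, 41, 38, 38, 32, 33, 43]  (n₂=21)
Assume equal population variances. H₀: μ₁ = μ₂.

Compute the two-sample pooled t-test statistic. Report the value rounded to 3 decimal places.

x̄₁=55.933, s₁=5.535, n₁=15
x̄₂=35.000, s₂=5.495, n₂=21
s_p² = [14·5.535² + 20·5.495²]/34 = 30.3804
SE = √(s_p²·(1/15+1/21)) = 1.8633
t = (55.933−35.000)/1.8633 = 11.2343
df = 34

test statistic = 11.234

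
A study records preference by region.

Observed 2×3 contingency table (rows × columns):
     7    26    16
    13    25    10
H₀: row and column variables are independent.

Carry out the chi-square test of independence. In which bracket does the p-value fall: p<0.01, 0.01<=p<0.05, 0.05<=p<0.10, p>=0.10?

Row totals [49, 48], col totals [20, 51, 26], n=97
χ² = (7−10.10)²/10.10 + (26−25.76)²/25.76 + (16−13.13)²/13.13 + (13−9.90)²/9.90 + (25−25.24)²/25.24 + (10−12.87)²/12.87 = 3.1943
df = 2
p-value (upper-tail) = 0.20248
→ bracket: p>=0.10

p-value bracket: p>=0.10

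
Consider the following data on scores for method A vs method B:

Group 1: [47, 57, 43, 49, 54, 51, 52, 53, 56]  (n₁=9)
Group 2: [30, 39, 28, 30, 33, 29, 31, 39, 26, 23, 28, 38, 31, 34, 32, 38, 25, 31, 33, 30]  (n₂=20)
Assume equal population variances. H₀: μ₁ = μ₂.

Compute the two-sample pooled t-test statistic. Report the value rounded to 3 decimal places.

x̄₁=51.333, s₁=4.444, n₁=9
x̄₂=31.400, s₂=4.535, n₂=20
s_p² = [8·4.444² + 19·4.535²]/27 = 20.3259
SE = √(s_p²·(1/9+1/20)) = 1.8096
t = (51.333−31.400)/1.8096 = 11.0152
df = 27

test statistic = 11.015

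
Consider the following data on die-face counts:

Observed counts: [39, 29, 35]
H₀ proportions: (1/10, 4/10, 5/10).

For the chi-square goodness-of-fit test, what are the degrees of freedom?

degrees of freedom = 2

df = k − 1 = 3 − 1 = 2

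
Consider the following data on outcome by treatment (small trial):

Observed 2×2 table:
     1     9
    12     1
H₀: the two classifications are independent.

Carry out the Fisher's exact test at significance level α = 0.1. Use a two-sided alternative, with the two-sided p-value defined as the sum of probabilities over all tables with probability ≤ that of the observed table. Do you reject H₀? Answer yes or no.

Margins: r₁=10, r₂=13, c₁=13, c₂=10, n=23
p_obs = C(10,1)·C(13,12)/C(23,13); sum pmf over tables with pmf ≤ p_obs
p-value (two-sided) = 0.00011
At α=0.1: p < α → reject H₀

reject H₀: yes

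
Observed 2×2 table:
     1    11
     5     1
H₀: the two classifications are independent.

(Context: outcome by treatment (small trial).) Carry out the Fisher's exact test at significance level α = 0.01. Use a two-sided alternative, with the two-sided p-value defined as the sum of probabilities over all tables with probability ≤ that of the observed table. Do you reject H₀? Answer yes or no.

reject H₀: yes

Margins: r₁=12, r₂=6, c₁=6, c₂=12, n=18
p_obs = C(12,1)·C(6,5)/C(18,6); sum pmf over tables with pmf ≤ p_obs
p-value (two-sided) = 0.00393
At α=0.01: p < α → reject H₀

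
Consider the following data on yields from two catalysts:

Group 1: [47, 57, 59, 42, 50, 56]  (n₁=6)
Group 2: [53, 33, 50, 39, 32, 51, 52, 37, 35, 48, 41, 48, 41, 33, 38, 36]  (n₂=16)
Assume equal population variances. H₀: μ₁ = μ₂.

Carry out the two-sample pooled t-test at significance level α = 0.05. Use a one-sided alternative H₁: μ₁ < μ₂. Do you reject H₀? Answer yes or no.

x̄₁=51.833, s₁=6.616, n₁=6
x̄₂=41.688, s₂=7.463, n₂=16
s_p² = [5·6.616² + 15·7.463²]/20 = 52.7135
SE = √(s_p²·(1/6+1/16)) = 3.4757
t = (51.833−41.688)/3.4757 = 2.9191
df = 20
p-value (one-sided, H₁ less) = 0.99576
At α=0.05: p ≥ α → fail to reject H₀

reject H₀: no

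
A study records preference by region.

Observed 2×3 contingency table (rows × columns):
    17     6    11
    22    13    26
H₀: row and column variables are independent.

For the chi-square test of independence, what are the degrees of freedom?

df = (r−1)(c−1) = (2−1)·(3−1) = 2

degrees of freedom = 2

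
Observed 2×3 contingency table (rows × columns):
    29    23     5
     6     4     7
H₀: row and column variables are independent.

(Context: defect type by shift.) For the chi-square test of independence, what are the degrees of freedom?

df = (r−1)(c−1) = (2−1)·(3−1) = 2

degrees of freedom = 2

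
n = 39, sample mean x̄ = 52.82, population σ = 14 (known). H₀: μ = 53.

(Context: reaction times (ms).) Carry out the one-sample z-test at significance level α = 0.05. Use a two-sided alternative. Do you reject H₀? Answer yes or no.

SE = σ/√n = 14/√39 = 2.2418
z = (x̄−μ₀)/SE = (52.82−53)/2.2418 = -0.0803
p-value (two-sided) = 0.93600
At α=0.05: p ≥ α → fail to reject H₀

reject H₀: no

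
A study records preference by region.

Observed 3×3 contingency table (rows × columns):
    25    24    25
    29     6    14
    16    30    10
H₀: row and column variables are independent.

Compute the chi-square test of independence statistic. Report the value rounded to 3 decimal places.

test statistic = 23.525

Row totals [74, 49, 56], col totals [70, 60, 49], n=179
χ² = (25−28.94)²/28.94 + (24−24.80)²/24.80 + (25−20.26)²/20.26 + (29−19.16)²/19.16 + (6−16.42)²/16.42 + (14−13.41)²/13.41 + (16−21.90)²/21.90 + (30−18.77)²/18.77 + (10−15.33)²/15.33 = 23.5252
df = 4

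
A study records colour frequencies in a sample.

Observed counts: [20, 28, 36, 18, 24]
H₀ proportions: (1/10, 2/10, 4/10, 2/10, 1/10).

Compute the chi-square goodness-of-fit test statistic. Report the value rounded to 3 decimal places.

n = 126; E_i = n·p_i = [12.60, 25.20, 50.40, 25.20, 12.60]
χ² = (20−12.60)²/12.60 + (28−25.20)²/25.20 + (36−50.40)²/50.40 + (18−25.20)²/25.20 + (24−12.60)²/12.60 = 21.1429
df = 4

test statistic = 21.143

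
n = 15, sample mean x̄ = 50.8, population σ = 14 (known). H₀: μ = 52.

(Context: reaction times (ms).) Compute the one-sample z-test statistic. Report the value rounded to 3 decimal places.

SE = σ/√n = 14/√15 = 3.6148
z = (x̄−μ₀)/SE = (50.8−52)/3.6148 = -0.3320

test statistic = -0.332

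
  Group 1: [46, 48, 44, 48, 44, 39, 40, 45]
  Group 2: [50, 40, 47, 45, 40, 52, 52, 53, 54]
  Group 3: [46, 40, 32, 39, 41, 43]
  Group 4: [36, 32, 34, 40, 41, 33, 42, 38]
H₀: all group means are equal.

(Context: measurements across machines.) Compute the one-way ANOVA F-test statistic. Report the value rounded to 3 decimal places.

Group means [44.25, 48.11, 40.17, 37.00], grand mean 42.710
SSB = Σnᵢ(x̄ᵢ−x̄)² = 581.165; SSW = ΣΣ(x−x̄ᵢ)² = 525.222
MSB = 581.165/3 = 193.7216; MSW = 525.222/27 = 19.4527
F = MSB/MSW = 9.9586
df = (3, 27)

test statistic = 9.959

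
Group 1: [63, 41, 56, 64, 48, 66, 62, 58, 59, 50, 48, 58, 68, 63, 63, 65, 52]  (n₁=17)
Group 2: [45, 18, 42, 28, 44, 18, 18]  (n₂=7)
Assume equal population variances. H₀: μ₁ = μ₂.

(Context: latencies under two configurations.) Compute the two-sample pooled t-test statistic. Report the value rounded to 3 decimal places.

test statistic = 6.521

x̄₁=57.882, s₁=7.639, n₁=17
x̄₂=30.429, s₂=12.908, n₂=7
s_p² = [16·7.639² + 6·12.908²]/22 = 87.8854
SE = √(s_p²·(1/17+1/7)) = 4.2101
t = (57.882−30.429)/4.2101 = 6.5210
df = 22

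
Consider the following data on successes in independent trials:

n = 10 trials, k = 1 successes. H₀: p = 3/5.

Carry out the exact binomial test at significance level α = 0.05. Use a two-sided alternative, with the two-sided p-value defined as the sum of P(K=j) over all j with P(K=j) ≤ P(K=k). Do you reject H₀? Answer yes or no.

Exact binomial: n=10, k=1, p₀=3/5=0.6000
P(X=j) = C(n,j)·p₀^j·(1−p₀)^(n−j); p = Σ P(X=j) over j with P(X=j) ≤ P(X=1)
p-value (two-sided) = 0.00168
At α=0.05: p < α → reject H₀

reject H₀: yes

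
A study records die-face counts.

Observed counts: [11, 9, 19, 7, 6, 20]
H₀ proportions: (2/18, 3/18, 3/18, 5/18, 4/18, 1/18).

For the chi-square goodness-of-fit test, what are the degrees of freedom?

degrees of freedom = 5

df = k − 1 = 6 − 1 = 5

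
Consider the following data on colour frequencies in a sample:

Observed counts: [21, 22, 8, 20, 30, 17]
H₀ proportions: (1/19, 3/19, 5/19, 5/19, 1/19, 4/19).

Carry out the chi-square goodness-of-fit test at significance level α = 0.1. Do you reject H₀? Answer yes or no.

n = 118; E_i = n·p_i = [6.21, 18.63, 31.05, 31.05, 6.21, 24.84]
χ² = (21−6.21)²/6.21 + (22−18.63)²/18.63 + (8−31.05)²/31.05 + (20−31.05)²/31.05 + (30−6.21)²/6.21 + (17−24.84)²/24.84 = 150.4770
df = 5
p-value (upper-tail) = 0.00000
At α=0.1: p < α → reject H₀

reject H₀: yes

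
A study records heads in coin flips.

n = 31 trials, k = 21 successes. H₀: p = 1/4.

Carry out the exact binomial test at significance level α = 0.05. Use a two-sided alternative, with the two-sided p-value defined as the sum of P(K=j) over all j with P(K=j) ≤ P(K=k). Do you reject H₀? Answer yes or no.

Exact binomial: n=31, k=21, p₀=1/4=0.2500
P(X=j) = C(n,j)·p₀^j·(1−p₀)^(n−j); p = Σ P(X=j) over j with P(X=j) ≤ P(X=21)
p-value (two-sided) = 0.00000
At α=0.05: p < α → reject H₀

reject H₀: yes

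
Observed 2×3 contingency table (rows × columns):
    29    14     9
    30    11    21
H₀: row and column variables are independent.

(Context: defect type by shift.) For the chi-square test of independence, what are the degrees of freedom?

df = (r−1)(c−1) = (2−1)·(3−1) = 2

degrees of freedom = 2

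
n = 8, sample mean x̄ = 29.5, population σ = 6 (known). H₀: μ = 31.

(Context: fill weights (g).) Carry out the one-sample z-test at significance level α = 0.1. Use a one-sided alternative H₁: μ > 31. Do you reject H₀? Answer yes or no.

reject H₀: no

SE = σ/√n = 6/√8 = 2.1213
z = (x̄−μ₀)/SE = (29.5−31)/2.1213 = -0.7071
p-value (one-sided, H₁ greater) = 0.76025
At α=0.1: p ≥ α → fail to reject H₀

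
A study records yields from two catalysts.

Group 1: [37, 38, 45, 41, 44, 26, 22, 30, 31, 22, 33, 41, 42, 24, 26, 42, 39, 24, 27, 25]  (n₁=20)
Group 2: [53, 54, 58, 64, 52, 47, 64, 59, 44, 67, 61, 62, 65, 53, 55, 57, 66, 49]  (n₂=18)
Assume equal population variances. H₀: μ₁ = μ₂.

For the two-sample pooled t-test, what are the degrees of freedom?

degrees of freedom = 36

df = n₁ + n₂ − 2 = 20 + 18 − 2 = 36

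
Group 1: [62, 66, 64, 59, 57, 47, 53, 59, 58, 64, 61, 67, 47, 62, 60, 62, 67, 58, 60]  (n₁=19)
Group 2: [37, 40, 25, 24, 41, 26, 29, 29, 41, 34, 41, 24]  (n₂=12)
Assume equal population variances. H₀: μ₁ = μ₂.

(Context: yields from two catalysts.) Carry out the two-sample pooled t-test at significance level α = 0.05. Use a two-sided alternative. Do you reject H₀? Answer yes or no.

reject H₀: yes

x̄₁=59.632, s₁=5.688, n₁=19
x̄₂=32.583, s₂=7.154, n₂=12
s_p² = [18·5.688² + 11·7.154²]/29 = 39.4944
SE = √(s_p²·(1/19+1/12)) = 2.3173
t = (59.632−32.583)/2.3173 = 11.6723
df = 29
p-value (two-sided) = 0.00000
At α=0.05: p < α → reject H₀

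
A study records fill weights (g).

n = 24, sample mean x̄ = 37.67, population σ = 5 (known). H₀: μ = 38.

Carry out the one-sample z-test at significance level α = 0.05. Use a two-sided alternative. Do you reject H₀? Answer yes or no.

SE = σ/√n = 5/√24 = 1.0206
z = (x̄−μ₀)/SE = (37.67−38)/1.0206 = -0.3233
p-value (two-sided) = 0.74644
At α=0.05: p ≥ α → fail to reject H₀

reject H₀: no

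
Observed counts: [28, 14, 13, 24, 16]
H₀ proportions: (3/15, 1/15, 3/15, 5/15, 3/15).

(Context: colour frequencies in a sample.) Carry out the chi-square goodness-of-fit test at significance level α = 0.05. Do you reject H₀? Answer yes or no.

reject H₀: yes

n = 95; E_i = n·p_i = [19.00, 6.33, 19.00, 31.67, 19.00]
χ² = (28−19.00)²/19.00 + (14−6.33)²/6.33 + (13−19.00)²/19.00 + (24−31.67)²/31.67 + (16−19.00)²/19.00 = 17.7684
df = 4
p-value (upper-tail) = 0.00137
At α=0.05: p < α → reject H₀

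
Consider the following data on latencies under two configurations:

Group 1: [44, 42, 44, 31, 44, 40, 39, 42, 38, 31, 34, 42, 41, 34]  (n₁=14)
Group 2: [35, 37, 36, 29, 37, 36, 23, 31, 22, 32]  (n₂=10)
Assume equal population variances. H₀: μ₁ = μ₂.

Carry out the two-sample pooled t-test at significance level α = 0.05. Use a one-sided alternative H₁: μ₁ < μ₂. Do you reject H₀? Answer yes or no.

reject H₀: no

x̄₁=39.000, s₁=4.690, n₁=14
x̄₂=31.800, s₂=5.594, n₂=10
s_p² = [13·4.690² + 9·5.594²]/22 = 25.8000
SE = √(s_p²·(1/14+1/10)) = 2.1031
t = (39.000−31.800)/2.1031 = 3.4236
df = 22
p-value (one-sided, H₁ less) = 0.99878
At α=0.05: p ≥ α → fail to reject H₀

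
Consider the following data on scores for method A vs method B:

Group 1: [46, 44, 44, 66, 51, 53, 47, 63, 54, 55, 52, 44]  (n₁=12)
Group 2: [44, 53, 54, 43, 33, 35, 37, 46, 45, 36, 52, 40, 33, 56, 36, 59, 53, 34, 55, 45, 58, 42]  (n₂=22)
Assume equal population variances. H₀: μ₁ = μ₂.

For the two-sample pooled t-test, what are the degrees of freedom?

degrees of freedom = 32

df = n₁ + n₂ − 2 = 12 + 22 − 2 = 32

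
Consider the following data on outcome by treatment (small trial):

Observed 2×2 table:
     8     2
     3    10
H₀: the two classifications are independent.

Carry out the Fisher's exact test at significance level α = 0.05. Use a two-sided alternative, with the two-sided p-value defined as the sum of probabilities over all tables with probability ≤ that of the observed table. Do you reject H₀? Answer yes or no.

reject H₀: yes

Margins: r₁=10, r₂=13, c₁=11, c₂=12, n=23
p_obs = C(10,8)·C(13,3)/C(23,11); sum pmf over tables with pmf ≤ p_obs
p-value (two-sided) = 0.01228
At α=0.05: p < α → reject H₀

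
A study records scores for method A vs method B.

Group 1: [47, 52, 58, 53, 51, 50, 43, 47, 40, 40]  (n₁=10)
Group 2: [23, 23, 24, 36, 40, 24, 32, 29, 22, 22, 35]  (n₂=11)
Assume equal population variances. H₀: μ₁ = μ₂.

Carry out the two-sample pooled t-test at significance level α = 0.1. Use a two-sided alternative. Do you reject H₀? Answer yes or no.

reject H₀: yes

x̄₁=48.100, s₁=5.859, n₁=10
x̄₂=28.182, s₂=6.539, n₂=11
s_p² = [9·5.859² + 10·6.539²]/19 = 38.7651
SE = √(s_p²·(1/10+1/11)) = 2.7204
t = (48.100−28.182)/2.7204 = 7.3218
df = 19
p-value (two-sided) = 0.00000
At α=0.1: p < α → reject H₀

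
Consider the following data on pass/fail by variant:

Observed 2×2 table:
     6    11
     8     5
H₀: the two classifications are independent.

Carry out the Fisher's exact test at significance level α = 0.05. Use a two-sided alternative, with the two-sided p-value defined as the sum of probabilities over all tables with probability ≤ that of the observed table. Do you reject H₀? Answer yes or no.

Margins: r₁=17, r₂=13, c₁=14, c₂=16, n=30
p_obs = C(17,6)·C(13,8)/C(30,14); sum pmf over tables with pmf ≤ p_obs
p-value (two-sided) = 0.26851
At α=0.05: p ≥ α → fail to reject H₀

reject H₀: no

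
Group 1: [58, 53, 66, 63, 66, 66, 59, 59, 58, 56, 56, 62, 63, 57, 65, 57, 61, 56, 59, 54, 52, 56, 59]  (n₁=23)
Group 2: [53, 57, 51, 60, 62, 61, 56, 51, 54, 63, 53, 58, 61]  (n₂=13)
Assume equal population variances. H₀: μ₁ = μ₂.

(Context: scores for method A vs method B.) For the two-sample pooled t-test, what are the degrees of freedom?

degrees of freedom = 34

df = n₁ + n₂ − 2 = 23 + 13 − 2 = 34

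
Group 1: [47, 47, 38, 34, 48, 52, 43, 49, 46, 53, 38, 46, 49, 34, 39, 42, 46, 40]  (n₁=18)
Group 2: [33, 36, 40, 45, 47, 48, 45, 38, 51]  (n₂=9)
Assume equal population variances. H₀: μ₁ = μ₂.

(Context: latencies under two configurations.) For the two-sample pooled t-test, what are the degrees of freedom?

degrees of freedom = 25

df = n₁ + n₂ − 2 = 18 + 9 − 2 = 25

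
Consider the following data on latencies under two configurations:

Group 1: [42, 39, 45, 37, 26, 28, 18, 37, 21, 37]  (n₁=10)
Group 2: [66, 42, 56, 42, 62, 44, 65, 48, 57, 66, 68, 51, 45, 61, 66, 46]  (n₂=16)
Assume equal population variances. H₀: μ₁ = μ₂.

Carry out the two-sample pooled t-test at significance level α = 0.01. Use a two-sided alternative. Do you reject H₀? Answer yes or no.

reject H₀: yes

x̄₁=33.000, s₁=9.141, n₁=10
x̄₂=55.312, s₂=9.748, n₂=16
s_p² = [9·9.141² + 15·9.748²]/24 = 90.7266
SE = √(s_p²·(1/10+1/16)) = 3.8397
t = (33.000−55.312)/3.8397 = -5.8110
df = 24
p-value (two-sided) = 0.00001
At α=0.01: p < α → reject H₀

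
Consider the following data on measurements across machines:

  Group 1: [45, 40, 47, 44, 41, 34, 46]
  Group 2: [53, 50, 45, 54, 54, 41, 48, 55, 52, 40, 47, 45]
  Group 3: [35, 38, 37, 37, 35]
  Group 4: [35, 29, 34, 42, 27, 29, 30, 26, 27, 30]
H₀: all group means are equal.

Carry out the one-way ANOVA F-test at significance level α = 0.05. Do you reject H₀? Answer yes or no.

reject H₀: yes

Group means [42.43, 48.67, 36.40, 30.90], grand mean 40.353
SSB = Σnᵢ(x̄ᵢ−x̄)² = 1831.284; SSW = ΣΣ(x−x̄ᵢ)² = 634.481
MSB = 1831.284/3 = 610.4279; MSW = 634.481/30 = 21.1494
F = MSB/MSW = 28.8627
df = (3, 30)
p-value (upper-tail) = 0.00000
At α=0.05: p < α → reject H₀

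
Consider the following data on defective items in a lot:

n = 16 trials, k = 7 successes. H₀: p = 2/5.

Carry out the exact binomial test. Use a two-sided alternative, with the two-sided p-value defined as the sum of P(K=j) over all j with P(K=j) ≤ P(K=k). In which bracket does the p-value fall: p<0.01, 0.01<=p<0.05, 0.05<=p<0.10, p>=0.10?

p-value bracket: p>=0.10

Exact binomial: n=16, k=7, p₀=2/5=0.4000
P(X=j) = C(n,j)·p₀^j·(1−p₀)^(n−j); p = Σ P(X=j) over j with P(X=j) ≤ P(X=7)
p-value (two-sided) = 0.80167
→ bracket: p>=0.10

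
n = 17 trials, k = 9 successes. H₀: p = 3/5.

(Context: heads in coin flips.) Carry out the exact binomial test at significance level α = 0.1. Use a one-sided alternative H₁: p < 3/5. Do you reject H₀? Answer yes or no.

reject H₀: no

Exact binomial: n=17, k=9, p₀=3/5=0.6000
P(X≤9) from Σ C(n,i)·p₀^i·(1−p₀)^(n−i)
p-value (one-sided, H₁ less) = 0.35949
At α=0.1: p ≥ α → fail to reject H₀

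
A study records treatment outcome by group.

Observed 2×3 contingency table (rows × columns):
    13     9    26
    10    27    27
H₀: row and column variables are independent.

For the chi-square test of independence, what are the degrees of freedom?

degrees of freedom = 2

df = (r−1)(c−1) = (2−1)·(3−1) = 2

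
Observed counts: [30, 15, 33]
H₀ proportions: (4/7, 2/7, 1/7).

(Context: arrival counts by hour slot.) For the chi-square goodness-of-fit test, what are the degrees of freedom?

df = k − 1 = 3 − 1 = 2

degrees of freedom = 2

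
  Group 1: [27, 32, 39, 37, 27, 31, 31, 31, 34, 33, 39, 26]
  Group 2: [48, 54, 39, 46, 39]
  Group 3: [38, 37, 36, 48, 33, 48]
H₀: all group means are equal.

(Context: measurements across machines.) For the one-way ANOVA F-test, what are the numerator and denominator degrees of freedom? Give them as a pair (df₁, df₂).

degrees of freedom = [2, 20]

k = 3 groups, N = 23 total
df = (k−1, N−k) = (3−1, 23−3) = (2, 20)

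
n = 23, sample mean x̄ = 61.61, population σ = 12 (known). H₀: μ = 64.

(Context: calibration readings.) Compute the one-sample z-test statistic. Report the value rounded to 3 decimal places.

test statistic = -0.955

SE = σ/√n = 12/√23 = 2.5022
z = (x̄−μ₀)/SE = (61.61−64)/2.5022 = -0.9552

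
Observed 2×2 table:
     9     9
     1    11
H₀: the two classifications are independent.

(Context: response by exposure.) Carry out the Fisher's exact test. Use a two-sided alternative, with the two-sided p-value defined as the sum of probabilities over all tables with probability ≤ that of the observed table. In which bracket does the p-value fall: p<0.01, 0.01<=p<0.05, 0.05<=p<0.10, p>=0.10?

p-value bracket: 0.01<=p<0.05

Margins: r₁=18, r₂=12, c₁=10, c₂=20, n=30
p_obs = C(18,9)·C(12,1)/C(30,10); sum pmf over tables with pmf ≤ p_obs
p-value (two-sided) = 0.02353
→ bracket: 0.01<=p<0.05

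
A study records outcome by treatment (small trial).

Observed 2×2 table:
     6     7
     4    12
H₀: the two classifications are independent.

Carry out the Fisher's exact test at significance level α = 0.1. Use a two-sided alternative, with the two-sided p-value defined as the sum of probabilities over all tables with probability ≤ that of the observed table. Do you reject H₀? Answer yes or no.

reject H₀: no

Margins: r₁=13, r₂=16, c₁=10, c₂=19, n=29
p_obs = C(13,6)·C(16,4)/C(29,10); sum pmf over tables with pmf ≤ p_obs
p-value (two-sided) = 0.27014
At α=0.1: p ≥ α → fail to reject H₀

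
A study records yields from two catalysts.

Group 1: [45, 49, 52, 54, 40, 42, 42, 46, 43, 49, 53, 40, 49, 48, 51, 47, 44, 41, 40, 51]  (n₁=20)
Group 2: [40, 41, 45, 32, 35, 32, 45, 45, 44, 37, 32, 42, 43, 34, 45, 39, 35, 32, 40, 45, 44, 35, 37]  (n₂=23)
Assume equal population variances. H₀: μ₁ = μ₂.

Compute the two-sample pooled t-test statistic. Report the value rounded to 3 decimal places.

test statistic = 4.911

x̄₁=46.300, s₁=4.635, n₁=20
x̄₂=39.087, s₂=4.944, n₂=23
s_p² = [19·4.635² + 22·4.944²]/41 = 23.0738
SE = √(s_p²·(1/20+1/23)) = 1.4686
t = (46.300−39.087)/1.4686 = 4.9114
df = 41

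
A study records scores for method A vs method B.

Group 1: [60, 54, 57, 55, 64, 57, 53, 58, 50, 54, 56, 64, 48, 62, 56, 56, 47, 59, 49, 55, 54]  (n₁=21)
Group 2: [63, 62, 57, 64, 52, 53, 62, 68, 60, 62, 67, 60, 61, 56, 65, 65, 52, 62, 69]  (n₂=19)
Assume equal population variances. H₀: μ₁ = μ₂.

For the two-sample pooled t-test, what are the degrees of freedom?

df = n₁ + n₂ − 2 = 21 + 19 − 2 = 38

degrees of freedom = 38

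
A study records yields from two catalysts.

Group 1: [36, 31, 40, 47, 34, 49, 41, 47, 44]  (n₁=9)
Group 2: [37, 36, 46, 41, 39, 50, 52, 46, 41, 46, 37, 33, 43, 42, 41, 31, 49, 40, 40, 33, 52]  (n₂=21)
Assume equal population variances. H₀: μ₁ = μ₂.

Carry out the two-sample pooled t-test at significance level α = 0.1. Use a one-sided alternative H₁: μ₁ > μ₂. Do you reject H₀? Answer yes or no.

reject H₀: no

x̄₁=41.000, s₁=6.325, n₁=9
x̄₂=41.667, s₂=6.118, n₂=21
s_p² = [8·6.325² + 20·6.118²]/28 = 38.1667
SE = √(s_p²·(1/9+1/21)) = 2.4613
t = (41.000−41.667)/2.4613 = -0.2709
df = 28
p-value (one-sided, H₁ greater) = 0.60576
At α=0.1: p ≥ α → fail to reject H₀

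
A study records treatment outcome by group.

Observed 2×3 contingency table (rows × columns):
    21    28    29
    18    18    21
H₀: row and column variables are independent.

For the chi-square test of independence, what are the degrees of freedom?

degrees of freedom = 2

df = (r−1)(c−1) = (2−1)·(3−1) = 2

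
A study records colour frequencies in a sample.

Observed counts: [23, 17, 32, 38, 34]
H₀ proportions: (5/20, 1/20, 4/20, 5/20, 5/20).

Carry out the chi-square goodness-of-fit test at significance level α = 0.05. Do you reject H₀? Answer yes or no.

n = 144; E_i = n·p_i = [36.00, 7.20, 28.80, 36.00, 36.00]
χ² = (23−36.00)²/36.00 + (17−7.20)²/7.20 + (32−28.80)²/28.80 + (38−36.00)²/36.00 + (34−36.00)²/36.00 = 18.6111
df = 4
p-value (upper-tail) = 0.00094
At α=0.05: p < α → reject H₀

reject H₀: yes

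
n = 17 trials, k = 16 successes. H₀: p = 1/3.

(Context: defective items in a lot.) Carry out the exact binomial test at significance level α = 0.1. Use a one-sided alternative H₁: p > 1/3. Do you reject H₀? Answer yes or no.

reject H₀: yes

Exact binomial: n=17, k=16, p₀=1/3=0.3333
P(X≥16) from Σ C(n,i)·p₀^i·(1−p₀)^(n−i)
p-value (one-sided, H₁ greater) = 0.00000
At α=0.1: p < α → reject H₀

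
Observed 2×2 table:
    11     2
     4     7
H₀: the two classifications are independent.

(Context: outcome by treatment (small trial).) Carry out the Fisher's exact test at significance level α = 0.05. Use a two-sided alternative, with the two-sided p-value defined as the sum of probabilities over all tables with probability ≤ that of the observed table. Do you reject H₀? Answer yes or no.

Margins: r₁=13, r₂=11, c₁=15, c₂=9, n=24
p_obs = C(13,11)·C(11,4)/C(24,15); sum pmf over tables with pmf ≤ p_obs
p-value (two-sided) = 0.03274
At α=0.05: p < α → reject H₀

reject H₀: yes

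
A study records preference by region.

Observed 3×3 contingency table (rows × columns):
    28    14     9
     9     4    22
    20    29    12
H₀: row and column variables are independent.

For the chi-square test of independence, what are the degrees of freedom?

degrees of freedom = 4

df = (r−1)(c−1) = (3−1)·(3−1) = 4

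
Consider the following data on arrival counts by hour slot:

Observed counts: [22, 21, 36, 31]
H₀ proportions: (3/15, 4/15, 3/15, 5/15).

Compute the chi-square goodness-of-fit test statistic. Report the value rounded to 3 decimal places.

test statistic = 12.152

n = 110; E_i = n·p_i = [22.00, 29.33, 22.00, 36.67]
χ² = (22−22.00)²/22.00 + (21−29.33)²/29.33 + (36−22.00)²/22.00 + (31−36.67)²/36.67 = 12.1523
df = 3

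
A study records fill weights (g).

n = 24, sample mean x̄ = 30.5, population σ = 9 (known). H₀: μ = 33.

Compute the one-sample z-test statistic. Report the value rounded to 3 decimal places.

test statistic = -1.361

SE = σ/√n = 9/√24 = 1.8371
z = (x̄−μ₀)/SE = (30.5−33)/1.8371 = -1.3608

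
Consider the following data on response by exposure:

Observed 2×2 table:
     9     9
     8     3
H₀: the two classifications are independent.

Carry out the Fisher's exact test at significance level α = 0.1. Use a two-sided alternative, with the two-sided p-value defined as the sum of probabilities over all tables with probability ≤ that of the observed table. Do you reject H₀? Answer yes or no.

Margins: r₁=18, r₂=11, c₁=17, c₂=12, n=29
p_obs = C(18,9)·C(11,8)/C(29,17); sum pmf over tables with pmf ≤ p_obs
p-value (two-sided) = 0.27317
At α=0.1: p ≥ α → fail to reject H₀

reject H₀: no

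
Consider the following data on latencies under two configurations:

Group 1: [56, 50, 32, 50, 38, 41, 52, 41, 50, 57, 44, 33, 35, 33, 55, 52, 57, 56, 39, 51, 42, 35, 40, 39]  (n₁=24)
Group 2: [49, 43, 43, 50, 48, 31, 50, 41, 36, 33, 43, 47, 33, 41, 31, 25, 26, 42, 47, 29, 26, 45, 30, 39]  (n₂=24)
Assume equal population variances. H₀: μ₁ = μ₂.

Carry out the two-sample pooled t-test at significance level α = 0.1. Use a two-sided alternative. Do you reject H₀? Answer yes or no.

reject H₀: yes

x̄₁=44.917, s₁=8.556, n₁=24
x̄₂=38.667, s₂=8.271, n₂=24
s_p² = [23·8.556² + 23·8.271²]/46 = 70.8080
SE = √(s_p²·(1/24+1/24)) = 2.4291
t = (44.917−38.667)/2.4291 = 2.5729
df = 46
p-value (two-sided) = 0.01337
At α=0.1: p < α → reject H₀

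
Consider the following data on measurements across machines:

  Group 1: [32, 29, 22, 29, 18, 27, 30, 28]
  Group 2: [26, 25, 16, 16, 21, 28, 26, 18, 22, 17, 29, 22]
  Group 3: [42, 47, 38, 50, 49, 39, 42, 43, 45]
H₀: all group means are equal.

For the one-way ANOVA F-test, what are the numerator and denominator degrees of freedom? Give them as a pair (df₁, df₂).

degrees of freedom = [2, 26]

k = 3 groups, N = 29 total
df = (k−1, N−k) = (3−1, 29−3) = (2, 26)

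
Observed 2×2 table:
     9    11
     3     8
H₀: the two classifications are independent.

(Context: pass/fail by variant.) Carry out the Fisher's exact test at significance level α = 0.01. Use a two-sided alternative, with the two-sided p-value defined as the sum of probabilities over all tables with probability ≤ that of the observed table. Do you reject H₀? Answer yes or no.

Margins: r₁=20, r₂=11, c₁=12, c₂=19, n=31
p_obs = C(20,9)·C(11,3)/C(31,12); sum pmf over tables with pmf ≤ p_obs
p-value (two-sided) = 0.45164
At α=0.01: p ≥ α → fail to reject H₀

reject H₀: no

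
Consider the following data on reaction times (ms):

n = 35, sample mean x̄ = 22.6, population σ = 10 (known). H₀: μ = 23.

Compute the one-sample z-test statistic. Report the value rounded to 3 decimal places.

test statistic = -0.237

SE = σ/√n = 10/√35 = 1.6903
z = (x̄−μ₀)/SE = (22.6−23)/1.6903 = -0.2366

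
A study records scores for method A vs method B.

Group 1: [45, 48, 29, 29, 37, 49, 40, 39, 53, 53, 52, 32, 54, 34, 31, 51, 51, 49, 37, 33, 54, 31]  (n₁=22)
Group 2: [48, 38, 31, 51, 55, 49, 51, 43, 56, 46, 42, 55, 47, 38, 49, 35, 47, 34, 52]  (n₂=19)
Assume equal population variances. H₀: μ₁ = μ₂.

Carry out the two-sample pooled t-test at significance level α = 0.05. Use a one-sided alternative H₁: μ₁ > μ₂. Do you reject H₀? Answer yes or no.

x̄₁=42.318, s₁=9.311, n₁=22
x̄₂=45.632, s₂=7.500, n₂=19
s_p² = [21·9.311² + 18·7.500²]/39 = 72.6460
SE = √(s_p²·(1/22+1/19)) = 2.6694
t = (42.318−45.632)/2.6694 = -1.2413
df = 39
p-value (one-sided, H₁ greater) = 0.88904
At α=0.05: p ≥ α → fail to reject H₀

reject H₀: no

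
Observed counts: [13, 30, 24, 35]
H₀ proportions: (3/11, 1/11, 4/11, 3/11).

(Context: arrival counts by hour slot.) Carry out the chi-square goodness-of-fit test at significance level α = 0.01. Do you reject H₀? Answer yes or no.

n = 102; E_i = n·p_i = [27.82, 9.27, 37.09, 27.82]
χ² = (13−27.82)²/27.82 + (30−9.27)²/9.27 + (24−37.09)²/37.09 + (35−27.82)²/27.82 = 60.6993
df = 3
p-value (upper-tail) = 0.00000
At α=0.01: p < α → reject H₀

reject H₀: yes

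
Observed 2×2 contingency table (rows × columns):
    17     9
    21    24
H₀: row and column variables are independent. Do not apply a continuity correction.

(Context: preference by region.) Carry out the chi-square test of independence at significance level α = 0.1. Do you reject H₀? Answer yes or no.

reject H₀: no

Row totals [26, 45], col totals [38, 33], n=71
χ² = (17−13.92)²/13.92 + (9−12.08)²/12.08 + (21−24.08)²/24.08 + (24−20.92)²/20.92 = 2.3209
df = 1
p-value (upper-tail) = 0.12764
At α=0.1: p ≥ α → fail to reject H₀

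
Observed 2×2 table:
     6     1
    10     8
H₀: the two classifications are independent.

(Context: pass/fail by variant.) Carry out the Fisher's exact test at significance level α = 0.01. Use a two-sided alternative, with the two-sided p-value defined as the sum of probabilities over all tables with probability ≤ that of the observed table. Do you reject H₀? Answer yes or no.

reject H₀: no

Margins: r₁=7, r₂=18, c₁=16, c₂=9, n=25
p_obs = C(7,6)·C(18,10)/C(25,16); sum pmf over tables with pmf ≤ p_obs
p-value (two-sided) = 0.35484
At α=0.01: p ≥ α → fail to reject H₀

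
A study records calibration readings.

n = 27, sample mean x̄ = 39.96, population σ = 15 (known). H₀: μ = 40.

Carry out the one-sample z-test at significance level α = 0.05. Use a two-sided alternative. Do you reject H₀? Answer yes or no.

reject H₀: no

SE = σ/√n = 15/√27 = 2.8868
z = (x̄−μ₀)/SE = (39.96−40)/2.8868 = -0.0139
p-value (two-sided) = 0.98894
At α=0.05: p ≥ α → fail to reject H₀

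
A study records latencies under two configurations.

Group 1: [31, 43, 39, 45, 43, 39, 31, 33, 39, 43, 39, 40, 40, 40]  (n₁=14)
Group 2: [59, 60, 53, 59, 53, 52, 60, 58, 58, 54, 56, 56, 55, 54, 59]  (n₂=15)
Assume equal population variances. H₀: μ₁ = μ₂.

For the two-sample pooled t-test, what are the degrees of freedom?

degrees of freedom = 27

df = n₁ + n₂ − 2 = 14 + 15 − 2 = 27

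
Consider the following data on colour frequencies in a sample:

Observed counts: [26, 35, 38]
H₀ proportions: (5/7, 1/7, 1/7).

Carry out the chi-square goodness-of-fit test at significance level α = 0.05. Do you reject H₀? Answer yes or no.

n = 99; E_i = n·p_i = [70.71, 14.14, 14.14]
χ² = (26−70.71)²/70.71 + (35−14.14)²/14.14 + (38−14.14)²/14.14 = 99.2768
df = 2
p-value (upper-tail) = 0.00000
At α=0.05: p < α → reject H₀

reject H₀: yes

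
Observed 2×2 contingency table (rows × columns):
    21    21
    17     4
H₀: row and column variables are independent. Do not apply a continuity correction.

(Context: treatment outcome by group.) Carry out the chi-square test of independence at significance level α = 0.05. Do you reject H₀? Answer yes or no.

reject H₀: yes

Row totals [42, 21], col totals [38, 25], n=63
χ² = (21−25.33)²/25.33 + (21−16.67)²/16.67 + (17−12.67)²/12.67 + (4−8.33)²/8.33 = 5.6037
df = 1
p-value (upper-tail) = 0.01792
At α=0.05: p < α → reject H₀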